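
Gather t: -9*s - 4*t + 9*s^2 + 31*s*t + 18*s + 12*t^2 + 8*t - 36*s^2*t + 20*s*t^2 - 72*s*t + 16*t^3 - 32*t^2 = 9*s^2 + 9*s + 16*t^3 + t^2*(20*s - 20) + t*(-36*s^2 - 41*s + 4)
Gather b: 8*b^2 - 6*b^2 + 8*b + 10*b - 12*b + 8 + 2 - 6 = 2*b^2 + 6*b + 4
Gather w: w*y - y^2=w*y - y^2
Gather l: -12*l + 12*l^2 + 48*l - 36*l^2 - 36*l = -24*l^2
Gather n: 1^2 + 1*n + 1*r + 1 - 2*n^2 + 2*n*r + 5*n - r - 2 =-2*n^2 + n*(2*r + 6)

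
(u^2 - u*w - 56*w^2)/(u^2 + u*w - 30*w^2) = (u^2 - u*w - 56*w^2)/(u^2 + u*w - 30*w^2)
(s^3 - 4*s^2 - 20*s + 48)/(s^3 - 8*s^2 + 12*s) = (s + 4)/s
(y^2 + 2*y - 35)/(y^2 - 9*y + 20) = (y + 7)/(y - 4)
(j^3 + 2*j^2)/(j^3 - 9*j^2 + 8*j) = j*(j + 2)/(j^2 - 9*j + 8)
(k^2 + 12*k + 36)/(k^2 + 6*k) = (k + 6)/k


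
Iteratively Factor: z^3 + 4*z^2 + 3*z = (z + 1)*(z^2 + 3*z) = z*(z + 1)*(z + 3)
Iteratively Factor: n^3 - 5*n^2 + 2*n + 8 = (n - 2)*(n^2 - 3*n - 4) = (n - 2)*(n + 1)*(n - 4)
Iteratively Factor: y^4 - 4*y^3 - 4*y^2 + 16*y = (y)*(y^3 - 4*y^2 - 4*y + 16) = y*(y + 2)*(y^2 - 6*y + 8) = y*(y - 2)*(y + 2)*(y - 4)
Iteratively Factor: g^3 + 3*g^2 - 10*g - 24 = (g + 4)*(g^2 - g - 6) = (g + 2)*(g + 4)*(g - 3)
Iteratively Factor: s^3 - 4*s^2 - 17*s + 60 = (s + 4)*(s^2 - 8*s + 15) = (s - 5)*(s + 4)*(s - 3)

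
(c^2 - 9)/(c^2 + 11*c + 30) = (c^2 - 9)/(c^2 + 11*c + 30)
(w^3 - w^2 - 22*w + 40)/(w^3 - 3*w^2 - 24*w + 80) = (w - 2)/(w - 4)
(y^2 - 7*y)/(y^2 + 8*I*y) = (y - 7)/(y + 8*I)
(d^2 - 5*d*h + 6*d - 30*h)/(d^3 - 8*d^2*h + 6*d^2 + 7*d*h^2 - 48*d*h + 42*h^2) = (d - 5*h)/(d^2 - 8*d*h + 7*h^2)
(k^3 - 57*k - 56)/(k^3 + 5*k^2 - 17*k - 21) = (k - 8)/(k - 3)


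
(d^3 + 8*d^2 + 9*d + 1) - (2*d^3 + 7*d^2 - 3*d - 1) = -d^3 + d^2 + 12*d + 2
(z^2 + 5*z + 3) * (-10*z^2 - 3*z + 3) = -10*z^4 - 53*z^3 - 42*z^2 + 6*z + 9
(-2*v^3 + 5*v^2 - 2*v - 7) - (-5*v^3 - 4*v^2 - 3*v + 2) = 3*v^3 + 9*v^2 + v - 9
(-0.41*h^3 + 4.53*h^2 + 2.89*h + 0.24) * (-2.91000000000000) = 1.1931*h^3 - 13.1823*h^2 - 8.4099*h - 0.6984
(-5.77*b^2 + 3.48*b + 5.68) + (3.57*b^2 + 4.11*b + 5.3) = -2.2*b^2 + 7.59*b + 10.98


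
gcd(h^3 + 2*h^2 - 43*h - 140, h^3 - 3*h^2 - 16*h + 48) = h + 4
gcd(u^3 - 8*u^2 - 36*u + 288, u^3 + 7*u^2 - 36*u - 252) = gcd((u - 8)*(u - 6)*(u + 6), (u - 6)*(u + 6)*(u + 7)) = u^2 - 36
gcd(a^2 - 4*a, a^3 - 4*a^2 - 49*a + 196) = a - 4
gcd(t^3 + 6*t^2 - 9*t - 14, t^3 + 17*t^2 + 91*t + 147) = t + 7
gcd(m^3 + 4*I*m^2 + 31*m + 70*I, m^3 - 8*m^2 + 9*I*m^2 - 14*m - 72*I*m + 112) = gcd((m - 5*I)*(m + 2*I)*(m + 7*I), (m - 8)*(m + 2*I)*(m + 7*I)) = m^2 + 9*I*m - 14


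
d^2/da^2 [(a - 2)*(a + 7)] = 2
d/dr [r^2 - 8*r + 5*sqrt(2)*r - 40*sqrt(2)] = 2*r - 8 + 5*sqrt(2)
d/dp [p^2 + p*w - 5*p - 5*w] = 2*p + w - 5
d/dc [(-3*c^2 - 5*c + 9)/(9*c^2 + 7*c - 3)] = 24*(c^2 - 6*c - 2)/(81*c^4 + 126*c^3 - 5*c^2 - 42*c + 9)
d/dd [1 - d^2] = -2*d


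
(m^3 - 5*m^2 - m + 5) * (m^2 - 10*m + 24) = m^5 - 15*m^4 + 73*m^3 - 105*m^2 - 74*m + 120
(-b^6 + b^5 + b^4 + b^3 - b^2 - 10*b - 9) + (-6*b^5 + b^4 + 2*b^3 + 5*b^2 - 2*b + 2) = -b^6 - 5*b^5 + 2*b^4 + 3*b^3 + 4*b^2 - 12*b - 7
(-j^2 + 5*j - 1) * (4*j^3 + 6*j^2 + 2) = -4*j^5 + 14*j^4 + 26*j^3 - 8*j^2 + 10*j - 2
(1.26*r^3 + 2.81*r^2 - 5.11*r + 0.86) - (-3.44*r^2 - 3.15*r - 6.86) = 1.26*r^3 + 6.25*r^2 - 1.96*r + 7.72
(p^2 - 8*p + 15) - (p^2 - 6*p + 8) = 7 - 2*p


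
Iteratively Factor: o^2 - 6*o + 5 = (o - 1)*(o - 5)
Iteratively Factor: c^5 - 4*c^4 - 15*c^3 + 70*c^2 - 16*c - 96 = (c + 4)*(c^4 - 8*c^3 + 17*c^2 + 2*c - 24) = (c - 2)*(c + 4)*(c^3 - 6*c^2 + 5*c + 12) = (c - 3)*(c - 2)*(c + 4)*(c^2 - 3*c - 4) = (c - 3)*(c - 2)*(c + 1)*(c + 4)*(c - 4)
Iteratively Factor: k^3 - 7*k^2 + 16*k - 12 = (k - 2)*(k^2 - 5*k + 6) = (k - 3)*(k - 2)*(k - 2)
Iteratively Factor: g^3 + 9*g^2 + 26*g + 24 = (g + 4)*(g^2 + 5*g + 6) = (g + 2)*(g + 4)*(g + 3)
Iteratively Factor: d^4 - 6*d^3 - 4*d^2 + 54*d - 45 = (d - 5)*(d^3 - d^2 - 9*d + 9) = (d - 5)*(d + 3)*(d^2 - 4*d + 3) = (d - 5)*(d - 3)*(d + 3)*(d - 1)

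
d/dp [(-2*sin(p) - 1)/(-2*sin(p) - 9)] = 16*cos(p)/(2*sin(p) + 9)^2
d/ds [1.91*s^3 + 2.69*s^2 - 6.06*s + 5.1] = 5.73*s^2 + 5.38*s - 6.06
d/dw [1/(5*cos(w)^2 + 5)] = 4*sin(2*w)/(5*(cos(2*w) + 3)^2)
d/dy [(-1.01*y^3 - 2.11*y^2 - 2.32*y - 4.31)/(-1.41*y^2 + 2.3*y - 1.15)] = (1.4241*y^4 - 4.646*y^3 - 4.6397*y^2 - 7.3012*y + 12.581)/(1.9881*y^4 - 6.486*y^3 + 8.533*y^2 - 5.29*y + 1.3225)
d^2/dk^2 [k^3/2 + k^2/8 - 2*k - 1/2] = 3*k + 1/4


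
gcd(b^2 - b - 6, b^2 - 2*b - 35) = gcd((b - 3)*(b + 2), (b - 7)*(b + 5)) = 1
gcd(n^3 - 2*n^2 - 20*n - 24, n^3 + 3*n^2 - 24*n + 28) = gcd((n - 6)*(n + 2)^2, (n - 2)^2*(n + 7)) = 1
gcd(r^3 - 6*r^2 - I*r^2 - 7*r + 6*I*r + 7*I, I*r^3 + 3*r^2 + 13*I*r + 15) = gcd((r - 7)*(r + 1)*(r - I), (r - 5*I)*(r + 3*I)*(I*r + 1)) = r - I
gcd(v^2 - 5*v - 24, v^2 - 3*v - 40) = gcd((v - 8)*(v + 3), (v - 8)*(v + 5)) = v - 8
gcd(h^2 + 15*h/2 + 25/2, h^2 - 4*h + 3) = 1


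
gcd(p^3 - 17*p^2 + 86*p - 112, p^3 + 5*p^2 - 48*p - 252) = p - 7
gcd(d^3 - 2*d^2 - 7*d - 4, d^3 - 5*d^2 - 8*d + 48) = d - 4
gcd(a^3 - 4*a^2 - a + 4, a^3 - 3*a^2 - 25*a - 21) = a + 1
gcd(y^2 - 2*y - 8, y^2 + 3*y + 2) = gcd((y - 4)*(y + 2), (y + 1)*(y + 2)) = y + 2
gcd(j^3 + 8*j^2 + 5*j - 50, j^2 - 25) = j + 5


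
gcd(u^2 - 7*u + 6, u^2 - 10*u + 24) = u - 6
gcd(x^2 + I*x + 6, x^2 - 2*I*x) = x - 2*I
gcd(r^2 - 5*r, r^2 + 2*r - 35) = r - 5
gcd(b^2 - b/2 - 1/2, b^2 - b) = b - 1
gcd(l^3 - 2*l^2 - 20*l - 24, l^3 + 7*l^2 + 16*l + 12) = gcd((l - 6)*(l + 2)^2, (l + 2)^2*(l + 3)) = l^2 + 4*l + 4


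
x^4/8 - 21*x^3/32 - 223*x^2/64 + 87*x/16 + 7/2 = (x/4 + 1)*(x/2 + 1/4)*(x - 8)*(x - 7/4)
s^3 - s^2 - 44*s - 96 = (s - 8)*(s + 3)*(s + 4)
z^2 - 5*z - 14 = (z - 7)*(z + 2)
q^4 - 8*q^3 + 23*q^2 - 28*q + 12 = (q - 3)*(q - 2)^2*(q - 1)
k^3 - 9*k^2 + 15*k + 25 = (k - 5)^2*(k + 1)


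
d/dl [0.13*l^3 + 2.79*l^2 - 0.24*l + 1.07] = 0.39*l^2 + 5.58*l - 0.24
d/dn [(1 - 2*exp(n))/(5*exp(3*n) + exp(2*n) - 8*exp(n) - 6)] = ((2*exp(n) - 1)*(15*exp(2*n) + 2*exp(n) - 8) - 10*exp(3*n) - 2*exp(2*n) + 16*exp(n) + 12)*exp(n)/(5*exp(3*n) + exp(2*n) - 8*exp(n) - 6)^2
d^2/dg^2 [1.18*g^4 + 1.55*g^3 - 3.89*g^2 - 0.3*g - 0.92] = 14.16*g^2 + 9.3*g - 7.78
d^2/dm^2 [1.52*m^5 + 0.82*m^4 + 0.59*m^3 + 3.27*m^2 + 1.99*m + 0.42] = 30.4*m^3 + 9.84*m^2 + 3.54*m + 6.54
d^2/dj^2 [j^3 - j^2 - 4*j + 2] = 6*j - 2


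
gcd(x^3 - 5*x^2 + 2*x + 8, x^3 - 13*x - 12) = x^2 - 3*x - 4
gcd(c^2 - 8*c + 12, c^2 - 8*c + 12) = c^2 - 8*c + 12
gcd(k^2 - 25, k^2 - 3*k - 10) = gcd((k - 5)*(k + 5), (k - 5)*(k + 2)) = k - 5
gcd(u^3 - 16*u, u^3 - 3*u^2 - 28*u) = u^2 + 4*u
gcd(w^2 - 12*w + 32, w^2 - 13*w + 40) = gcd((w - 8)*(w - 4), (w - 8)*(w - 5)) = w - 8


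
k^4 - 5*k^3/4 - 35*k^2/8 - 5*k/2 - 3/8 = (k - 3)*(k + 1/4)*(k + 1/2)*(k + 1)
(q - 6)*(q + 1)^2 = q^3 - 4*q^2 - 11*q - 6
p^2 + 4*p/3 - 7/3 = (p - 1)*(p + 7/3)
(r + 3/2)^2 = r^2 + 3*r + 9/4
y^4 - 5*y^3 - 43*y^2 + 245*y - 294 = (y - 7)*(y - 3)*(y - 2)*(y + 7)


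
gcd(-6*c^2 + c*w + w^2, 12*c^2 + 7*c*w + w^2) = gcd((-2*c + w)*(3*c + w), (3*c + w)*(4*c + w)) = 3*c + w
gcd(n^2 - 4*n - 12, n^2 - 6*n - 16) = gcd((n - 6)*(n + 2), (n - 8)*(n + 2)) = n + 2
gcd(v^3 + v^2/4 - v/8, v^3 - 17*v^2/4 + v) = v^2 - v/4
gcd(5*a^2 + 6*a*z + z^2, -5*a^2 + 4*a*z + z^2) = 5*a + z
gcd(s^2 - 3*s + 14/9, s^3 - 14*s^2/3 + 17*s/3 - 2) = s - 2/3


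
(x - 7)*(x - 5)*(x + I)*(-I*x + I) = -I*x^4 + x^3 + 13*I*x^3 - 13*x^2 - 47*I*x^2 + 47*x + 35*I*x - 35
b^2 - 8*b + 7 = (b - 7)*(b - 1)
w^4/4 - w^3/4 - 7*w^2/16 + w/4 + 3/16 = (w/2 + 1/4)*(w/2 + 1/2)*(w - 3/2)*(w - 1)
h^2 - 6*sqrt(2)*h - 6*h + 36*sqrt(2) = (h - 6)*(h - 6*sqrt(2))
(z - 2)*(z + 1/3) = z^2 - 5*z/3 - 2/3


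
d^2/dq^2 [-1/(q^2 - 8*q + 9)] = 2*(q^2 - 8*q - 4*(q - 4)^2 + 9)/(q^2 - 8*q + 9)^3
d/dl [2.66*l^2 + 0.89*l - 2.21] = 5.32*l + 0.89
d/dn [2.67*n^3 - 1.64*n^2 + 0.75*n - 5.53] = 8.01*n^2 - 3.28*n + 0.75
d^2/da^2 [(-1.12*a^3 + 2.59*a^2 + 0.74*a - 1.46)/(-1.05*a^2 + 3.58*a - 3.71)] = (7.105427357601e-15*a^4 - 1.12050400000001*a^3 - 19.059726*a^2 + 76.861932*a - 64.906074)/(1.157625*a^6 - 11.84085*a^5 + 52.642485*a^4 - 129.558052*a^3 + 186.003447*a^2 - 147.826434*a + 51.064811)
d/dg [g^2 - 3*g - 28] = 2*g - 3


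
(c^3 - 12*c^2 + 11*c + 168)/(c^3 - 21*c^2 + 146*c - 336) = (c + 3)/(c - 6)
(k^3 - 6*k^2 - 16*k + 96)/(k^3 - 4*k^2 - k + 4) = (k^2 - 2*k - 24)/(k^2 - 1)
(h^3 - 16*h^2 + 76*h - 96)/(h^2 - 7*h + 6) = (h^2 - 10*h + 16)/(h - 1)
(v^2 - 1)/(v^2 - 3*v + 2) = (v + 1)/(v - 2)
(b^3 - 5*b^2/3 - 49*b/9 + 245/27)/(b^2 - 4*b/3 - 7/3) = (9*b^2 + 6*b - 35)/(9*(b + 1))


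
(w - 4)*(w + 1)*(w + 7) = w^3 + 4*w^2 - 25*w - 28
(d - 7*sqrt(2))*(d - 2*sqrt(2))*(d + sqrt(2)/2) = d^3 - 17*sqrt(2)*d^2/2 + 19*d + 14*sqrt(2)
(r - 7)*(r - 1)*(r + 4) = r^3 - 4*r^2 - 25*r + 28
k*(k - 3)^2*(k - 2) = k^4 - 8*k^3 + 21*k^2 - 18*k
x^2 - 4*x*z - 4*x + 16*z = (x - 4)*(x - 4*z)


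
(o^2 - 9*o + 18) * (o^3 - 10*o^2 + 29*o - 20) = o^5 - 19*o^4 + 137*o^3 - 461*o^2 + 702*o - 360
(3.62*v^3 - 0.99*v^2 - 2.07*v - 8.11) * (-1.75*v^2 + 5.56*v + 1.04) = -6.335*v^5 + 21.8597*v^4 + 1.8829*v^3 + 1.6537*v^2 - 47.2444*v - 8.4344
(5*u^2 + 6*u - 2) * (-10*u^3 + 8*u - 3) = -50*u^5 - 60*u^4 + 60*u^3 + 33*u^2 - 34*u + 6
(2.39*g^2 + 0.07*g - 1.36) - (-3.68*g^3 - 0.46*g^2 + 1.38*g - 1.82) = 3.68*g^3 + 2.85*g^2 - 1.31*g + 0.46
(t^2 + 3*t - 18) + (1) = t^2 + 3*t - 17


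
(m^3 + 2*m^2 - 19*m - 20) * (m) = m^4 + 2*m^3 - 19*m^2 - 20*m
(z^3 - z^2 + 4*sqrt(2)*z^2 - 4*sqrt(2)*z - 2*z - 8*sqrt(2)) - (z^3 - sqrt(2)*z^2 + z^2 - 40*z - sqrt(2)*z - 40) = -2*z^2 + 5*sqrt(2)*z^2 - 3*sqrt(2)*z + 38*z - 8*sqrt(2) + 40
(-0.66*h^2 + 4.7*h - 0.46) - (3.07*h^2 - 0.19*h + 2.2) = -3.73*h^2 + 4.89*h - 2.66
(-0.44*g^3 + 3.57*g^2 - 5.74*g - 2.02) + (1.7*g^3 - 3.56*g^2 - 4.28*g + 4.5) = 1.26*g^3 + 0.00999999999999979*g^2 - 10.02*g + 2.48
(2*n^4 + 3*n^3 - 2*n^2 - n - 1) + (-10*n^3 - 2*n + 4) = 2*n^4 - 7*n^3 - 2*n^2 - 3*n + 3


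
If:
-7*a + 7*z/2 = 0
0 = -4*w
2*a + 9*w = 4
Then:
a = 2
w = 0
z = 4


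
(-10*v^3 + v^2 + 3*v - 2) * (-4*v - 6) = 40*v^4 + 56*v^3 - 18*v^2 - 10*v + 12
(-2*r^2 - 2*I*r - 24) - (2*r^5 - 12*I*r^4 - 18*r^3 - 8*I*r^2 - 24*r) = -2*r^5 + 12*I*r^4 + 18*r^3 - 2*r^2 + 8*I*r^2 + 24*r - 2*I*r - 24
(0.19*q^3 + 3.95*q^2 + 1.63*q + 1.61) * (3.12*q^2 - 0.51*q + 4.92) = 0.5928*q^5 + 12.2271*q^4 + 4.0059*q^3 + 23.6259*q^2 + 7.1985*q + 7.9212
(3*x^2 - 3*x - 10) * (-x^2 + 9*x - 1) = -3*x^4 + 30*x^3 - 20*x^2 - 87*x + 10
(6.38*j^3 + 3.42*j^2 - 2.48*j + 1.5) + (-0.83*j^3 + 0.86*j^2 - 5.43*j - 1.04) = 5.55*j^3 + 4.28*j^2 - 7.91*j + 0.46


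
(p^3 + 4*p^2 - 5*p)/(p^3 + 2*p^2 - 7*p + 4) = p*(p + 5)/(p^2 + 3*p - 4)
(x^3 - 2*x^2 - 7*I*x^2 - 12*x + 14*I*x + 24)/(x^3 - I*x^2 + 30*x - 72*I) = (x - 2)/(x + 6*I)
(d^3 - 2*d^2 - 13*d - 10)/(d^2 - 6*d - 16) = (d^2 - 4*d - 5)/(d - 8)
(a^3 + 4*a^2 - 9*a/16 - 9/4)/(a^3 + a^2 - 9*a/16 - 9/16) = (a + 4)/(a + 1)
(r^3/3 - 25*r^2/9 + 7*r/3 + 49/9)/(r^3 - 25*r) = (3*r^3 - 25*r^2 + 21*r + 49)/(9*r*(r^2 - 25))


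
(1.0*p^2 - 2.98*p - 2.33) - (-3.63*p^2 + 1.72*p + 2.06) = 4.63*p^2 - 4.7*p - 4.39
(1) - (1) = 0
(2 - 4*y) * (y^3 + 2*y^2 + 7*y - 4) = -4*y^4 - 6*y^3 - 24*y^2 + 30*y - 8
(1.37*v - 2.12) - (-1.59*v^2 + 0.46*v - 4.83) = 1.59*v^2 + 0.91*v + 2.71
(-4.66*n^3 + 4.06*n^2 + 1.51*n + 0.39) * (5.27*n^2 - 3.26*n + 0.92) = -24.5582*n^5 + 36.5878*n^4 - 9.5651*n^3 + 0.8679*n^2 + 0.1178*n + 0.3588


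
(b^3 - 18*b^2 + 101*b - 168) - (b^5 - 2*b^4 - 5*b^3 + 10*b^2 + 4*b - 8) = -b^5 + 2*b^4 + 6*b^3 - 28*b^2 + 97*b - 160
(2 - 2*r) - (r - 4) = 6 - 3*r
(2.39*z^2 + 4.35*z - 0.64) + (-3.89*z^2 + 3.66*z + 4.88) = -1.5*z^2 + 8.01*z + 4.24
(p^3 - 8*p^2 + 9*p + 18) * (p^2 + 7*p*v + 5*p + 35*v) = p^5 + 7*p^4*v - 3*p^4 - 21*p^3*v - 31*p^3 - 217*p^2*v + 63*p^2 + 441*p*v + 90*p + 630*v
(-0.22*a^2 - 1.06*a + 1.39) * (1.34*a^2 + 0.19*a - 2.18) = -0.2948*a^4 - 1.4622*a^3 + 2.1408*a^2 + 2.5749*a - 3.0302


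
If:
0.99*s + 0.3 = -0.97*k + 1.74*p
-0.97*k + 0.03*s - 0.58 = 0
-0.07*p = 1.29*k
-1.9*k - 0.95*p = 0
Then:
No Solution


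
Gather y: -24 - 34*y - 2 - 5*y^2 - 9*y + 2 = -5*y^2 - 43*y - 24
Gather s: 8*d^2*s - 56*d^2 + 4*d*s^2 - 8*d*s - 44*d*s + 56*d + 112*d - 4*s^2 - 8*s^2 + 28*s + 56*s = -56*d^2 + 168*d + s^2*(4*d - 12) + s*(8*d^2 - 52*d + 84)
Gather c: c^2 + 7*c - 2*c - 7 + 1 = c^2 + 5*c - 6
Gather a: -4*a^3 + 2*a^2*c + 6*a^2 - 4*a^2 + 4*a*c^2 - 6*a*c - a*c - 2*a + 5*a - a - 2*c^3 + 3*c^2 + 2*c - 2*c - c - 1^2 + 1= -4*a^3 + a^2*(2*c + 2) + a*(4*c^2 - 7*c + 2) - 2*c^3 + 3*c^2 - c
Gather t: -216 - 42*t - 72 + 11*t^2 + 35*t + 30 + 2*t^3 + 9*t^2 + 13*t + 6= 2*t^3 + 20*t^2 + 6*t - 252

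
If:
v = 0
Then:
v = 0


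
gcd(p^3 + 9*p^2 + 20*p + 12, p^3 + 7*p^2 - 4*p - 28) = p + 2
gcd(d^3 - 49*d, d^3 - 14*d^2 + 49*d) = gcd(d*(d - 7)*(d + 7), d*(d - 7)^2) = d^2 - 7*d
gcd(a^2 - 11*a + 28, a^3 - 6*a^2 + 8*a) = a - 4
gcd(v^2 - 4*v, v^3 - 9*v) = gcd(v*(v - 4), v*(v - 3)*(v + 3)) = v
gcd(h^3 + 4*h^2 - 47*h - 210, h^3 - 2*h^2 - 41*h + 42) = h^2 - h - 42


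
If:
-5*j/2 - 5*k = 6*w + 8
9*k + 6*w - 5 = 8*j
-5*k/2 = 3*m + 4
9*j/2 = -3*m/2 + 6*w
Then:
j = -582/539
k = 32/77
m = -388/231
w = -3977/3234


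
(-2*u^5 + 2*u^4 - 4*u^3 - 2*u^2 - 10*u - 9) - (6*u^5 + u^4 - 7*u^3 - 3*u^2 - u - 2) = -8*u^5 + u^4 + 3*u^3 + u^2 - 9*u - 7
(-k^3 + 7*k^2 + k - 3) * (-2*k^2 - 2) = 2*k^5 - 14*k^4 - 8*k^2 - 2*k + 6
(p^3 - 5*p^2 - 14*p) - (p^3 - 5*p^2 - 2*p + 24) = -12*p - 24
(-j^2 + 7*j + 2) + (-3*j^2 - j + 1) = -4*j^2 + 6*j + 3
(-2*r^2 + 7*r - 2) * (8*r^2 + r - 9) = -16*r^4 + 54*r^3 + 9*r^2 - 65*r + 18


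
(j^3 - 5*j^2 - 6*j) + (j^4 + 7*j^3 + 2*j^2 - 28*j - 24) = j^4 + 8*j^3 - 3*j^2 - 34*j - 24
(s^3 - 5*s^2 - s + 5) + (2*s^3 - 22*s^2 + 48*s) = 3*s^3 - 27*s^2 + 47*s + 5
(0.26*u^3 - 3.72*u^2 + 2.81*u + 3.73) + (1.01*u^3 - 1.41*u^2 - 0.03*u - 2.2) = 1.27*u^3 - 5.13*u^2 + 2.78*u + 1.53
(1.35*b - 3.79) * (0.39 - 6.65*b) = -8.9775*b^2 + 25.73*b - 1.4781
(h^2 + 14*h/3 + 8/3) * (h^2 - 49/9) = h^4 + 14*h^3/3 - 25*h^2/9 - 686*h/27 - 392/27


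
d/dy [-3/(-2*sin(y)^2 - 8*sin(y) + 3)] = -12*(sin(y) + 2)*cos(y)/(-8*sin(y) + cos(2*y) + 2)^2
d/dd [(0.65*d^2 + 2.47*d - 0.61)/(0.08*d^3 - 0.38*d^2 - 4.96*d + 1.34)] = (-0.052*d^4 - 0.3952*d^3 - 2.139*d^2 + 1.2784*d + 0.284200000000001)/(0.0064*d^6 - 0.0608*d^5 - 0.6492*d^4 + 3.984*d^3 + 23.5832*d^2 - 13.2928*d + 1.7956)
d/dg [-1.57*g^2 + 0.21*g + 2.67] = 0.21 - 3.14*g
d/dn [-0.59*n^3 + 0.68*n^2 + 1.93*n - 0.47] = -1.77*n^2 + 1.36*n + 1.93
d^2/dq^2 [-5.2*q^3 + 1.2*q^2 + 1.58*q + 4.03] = 2.4 - 31.2*q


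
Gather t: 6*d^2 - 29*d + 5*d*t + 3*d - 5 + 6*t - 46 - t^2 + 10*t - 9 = 6*d^2 - 26*d - t^2 + t*(5*d + 16) - 60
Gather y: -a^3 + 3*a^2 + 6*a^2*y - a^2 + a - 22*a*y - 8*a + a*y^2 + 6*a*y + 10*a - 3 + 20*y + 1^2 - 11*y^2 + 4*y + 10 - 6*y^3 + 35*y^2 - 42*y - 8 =-a^3 + 2*a^2 + 3*a - 6*y^3 + y^2*(a + 24) + y*(6*a^2 - 16*a - 18)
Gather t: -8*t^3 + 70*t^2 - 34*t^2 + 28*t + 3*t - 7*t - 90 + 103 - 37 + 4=-8*t^3 + 36*t^2 + 24*t - 20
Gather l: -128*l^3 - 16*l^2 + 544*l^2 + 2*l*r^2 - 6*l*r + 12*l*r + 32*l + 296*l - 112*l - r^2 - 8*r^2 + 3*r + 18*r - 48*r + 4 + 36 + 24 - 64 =-128*l^3 + 528*l^2 + l*(2*r^2 + 6*r + 216) - 9*r^2 - 27*r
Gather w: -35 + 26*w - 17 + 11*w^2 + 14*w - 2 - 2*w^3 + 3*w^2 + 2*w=-2*w^3 + 14*w^2 + 42*w - 54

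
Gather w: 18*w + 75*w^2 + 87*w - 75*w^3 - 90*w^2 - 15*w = -75*w^3 - 15*w^2 + 90*w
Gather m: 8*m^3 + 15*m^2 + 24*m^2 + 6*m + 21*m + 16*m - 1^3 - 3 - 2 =8*m^3 + 39*m^2 + 43*m - 6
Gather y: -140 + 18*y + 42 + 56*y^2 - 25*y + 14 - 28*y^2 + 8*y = 28*y^2 + y - 84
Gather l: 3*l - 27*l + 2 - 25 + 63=40 - 24*l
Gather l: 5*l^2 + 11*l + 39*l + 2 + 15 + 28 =5*l^2 + 50*l + 45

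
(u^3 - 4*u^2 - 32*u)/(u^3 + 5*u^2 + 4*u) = (u - 8)/(u + 1)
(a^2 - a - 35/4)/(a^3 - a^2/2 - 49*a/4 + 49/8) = 2*(2*a + 5)/(4*a^2 + 12*a - 7)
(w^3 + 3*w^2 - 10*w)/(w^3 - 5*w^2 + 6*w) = (w + 5)/(w - 3)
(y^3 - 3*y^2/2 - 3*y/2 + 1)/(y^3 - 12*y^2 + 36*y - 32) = (2*y^2 + y - 1)/(2*(y^2 - 10*y + 16))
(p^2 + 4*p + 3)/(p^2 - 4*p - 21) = (p + 1)/(p - 7)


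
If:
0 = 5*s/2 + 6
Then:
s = -12/5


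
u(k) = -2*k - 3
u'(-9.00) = -2.00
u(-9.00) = 15.00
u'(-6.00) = -2.00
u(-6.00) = 9.00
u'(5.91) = -2.00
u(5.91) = -14.82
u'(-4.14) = -2.00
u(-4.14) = 5.28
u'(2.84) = -2.00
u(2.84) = -8.68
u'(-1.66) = -2.00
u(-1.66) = 0.32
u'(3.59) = -2.00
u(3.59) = -10.18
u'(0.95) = -2.00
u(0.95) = -4.90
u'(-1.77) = -2.00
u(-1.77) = 0.54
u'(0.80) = -2.00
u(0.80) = -4.60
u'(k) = -2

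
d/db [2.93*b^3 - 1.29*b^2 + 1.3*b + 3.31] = 8.79*b^2 - 2.58*b + 1.3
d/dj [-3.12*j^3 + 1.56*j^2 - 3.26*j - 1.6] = -9.36*j^2 + 3.12*j - 3.26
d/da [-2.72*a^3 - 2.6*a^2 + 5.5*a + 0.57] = -8.16*a^2 - 5.2*a + 5.5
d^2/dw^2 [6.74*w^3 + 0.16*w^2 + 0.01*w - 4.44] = 40.44*w + 0.32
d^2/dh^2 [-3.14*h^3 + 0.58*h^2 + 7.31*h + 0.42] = 1.16 - 18.84*h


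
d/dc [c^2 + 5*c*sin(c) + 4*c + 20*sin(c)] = 5*c*cos(c) + 2*c + 5*sin(c) + 20*cos(c) + 4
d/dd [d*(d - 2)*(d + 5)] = 3*d^2 + 6*d - 10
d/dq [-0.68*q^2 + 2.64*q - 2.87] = 2.64 - 1.36*q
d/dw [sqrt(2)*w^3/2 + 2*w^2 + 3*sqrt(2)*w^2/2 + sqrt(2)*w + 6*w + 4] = 3*sqrt(2)*w^2/2 + 4*w + 3*sqrt(2)*w + sqrt(2) + 6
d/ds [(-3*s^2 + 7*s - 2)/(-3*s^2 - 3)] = (7*s^2 + 2*s - 7)/(3*(s^4 + 2*s^2 + 1))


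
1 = 1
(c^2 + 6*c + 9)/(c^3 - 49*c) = (c^2 + 6*c + 9)/(c*(c^2 - 49))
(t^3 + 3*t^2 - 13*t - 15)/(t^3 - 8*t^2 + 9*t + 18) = (t + 5)/(t - 6)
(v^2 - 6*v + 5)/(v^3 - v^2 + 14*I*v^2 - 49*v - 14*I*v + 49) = (v - 5)/(v^2 + 14*I*v - 49)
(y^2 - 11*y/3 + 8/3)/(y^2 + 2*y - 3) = (y - 8/3)/(y + 3)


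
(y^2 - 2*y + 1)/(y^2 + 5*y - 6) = (y - 1)/(y + 6)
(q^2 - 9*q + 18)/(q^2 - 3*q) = (q - 6)/q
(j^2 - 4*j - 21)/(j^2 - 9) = (j - 7)/(j - 3)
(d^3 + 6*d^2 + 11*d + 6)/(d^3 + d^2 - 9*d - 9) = (d + 2)/(d - 3)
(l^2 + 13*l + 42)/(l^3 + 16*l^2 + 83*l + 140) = (l + 6)/(l^2 + 9*l + 20)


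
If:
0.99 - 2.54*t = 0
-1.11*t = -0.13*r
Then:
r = 3.33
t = 0.39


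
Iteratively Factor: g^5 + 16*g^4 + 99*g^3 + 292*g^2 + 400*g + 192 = (g + 4)*(g^4 + 12*g^3 + 51*g^2 + 88*g + 48) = (g + 1)*(g + 4)*(g^3 + 11*g^2 + 40*g + 48) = (g + 1)*(g + 3)*(g + 4)*(g^2 + 8*g + 16) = (g + 1)*(g + 3)*(g + 4)^2*(g + 4)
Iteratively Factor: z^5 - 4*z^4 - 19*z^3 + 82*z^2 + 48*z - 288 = (z + 2)*(z^4 - 6*z^3 - 7*z^2 + 96*z - 144) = (z + 2)*(z + 4)*(z^3 - 10*z^2 + 33*z - 36) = (z - 3)*(z + 2)*(z + 4)*(z^2 - 7*z + 12) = (z - 4)*(z - 3)*(z + 2)*(z + 4)*(z - 3)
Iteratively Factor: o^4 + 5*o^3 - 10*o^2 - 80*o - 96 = (o - 4)*(o^3 + 9*o^2 + 26*o + 24) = (o - 4)*(o + 2)*(o^2 + 7*o + 12) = (o - 4)*(o + 2)*(o + 3)*(o + 4)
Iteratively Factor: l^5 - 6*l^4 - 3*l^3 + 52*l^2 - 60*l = (l - 5)*(l^4 - l^3 - 8*l^2 + 12*l) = (l - 5)*(l - 2)*(l^3 + l^2 - 6*l) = l*(l - 5)*(l - 2)*(l^2 + l - 6) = l*(l - 5)*(l - 2)*(l + 3)*(l - 2)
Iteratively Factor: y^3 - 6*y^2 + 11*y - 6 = (y - 3)*(y^2 - 3*y + 2) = (y - 3)*(y - 1)*(y - 2)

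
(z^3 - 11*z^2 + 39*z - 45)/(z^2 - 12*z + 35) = (z^2 - 6*z + 9)/(z - 7)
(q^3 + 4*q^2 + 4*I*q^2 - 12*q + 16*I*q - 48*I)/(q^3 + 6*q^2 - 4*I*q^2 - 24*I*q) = (q^2 + 2*q*(-1 + 2*I) - 8*I)/(q*(q - 4*I))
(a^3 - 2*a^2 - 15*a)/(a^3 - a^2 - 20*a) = (a + 3)/(a + 4)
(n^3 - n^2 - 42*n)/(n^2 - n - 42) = n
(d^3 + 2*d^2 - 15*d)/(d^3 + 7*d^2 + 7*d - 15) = d*(d - 3)/(d^2 + 2*d - 3)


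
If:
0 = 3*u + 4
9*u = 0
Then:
No Solution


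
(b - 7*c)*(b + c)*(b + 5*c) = b^3 - b^2*c - 37*b*c^2 - 35*c^3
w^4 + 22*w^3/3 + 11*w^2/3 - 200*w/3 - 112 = (w - 3)*(w + 7/3)*(w + 4)^2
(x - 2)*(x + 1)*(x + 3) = x^3 + 2*x^2 - 5*x - 6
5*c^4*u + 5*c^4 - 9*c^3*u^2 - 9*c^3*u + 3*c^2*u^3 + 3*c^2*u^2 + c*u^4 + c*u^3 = (-c + u)^2*(5*c + u)*(c*u + c)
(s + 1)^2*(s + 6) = s^3 + 8*s^2 + 13*s + 6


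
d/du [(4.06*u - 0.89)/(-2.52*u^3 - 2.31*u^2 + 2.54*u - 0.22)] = (20.4624*u^3 + 2.6502*u^2 - 4.1118*u + 1.3674)/(6.3504*u^6 + 11.6424*u^5 - 7.4655*u^4 - 10.626*u^3 + 7.468*u^2 - 1.1176*u + 0.0484)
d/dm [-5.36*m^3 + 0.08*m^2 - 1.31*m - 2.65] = -16.08*m^2 + 0.16*m - 1.31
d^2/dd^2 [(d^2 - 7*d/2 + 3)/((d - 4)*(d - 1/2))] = 4*(4*d^3 + 12*d^2 - 78*d + 109)/(8*d^6 - 108*d^5 + 534*d^4 - 1161*d^3 + 1068*d^2 - 432*d + 64)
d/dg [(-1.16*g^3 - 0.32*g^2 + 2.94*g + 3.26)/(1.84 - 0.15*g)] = (0.348*g^3 - 6.3552*g^2 - 1.1776*g + 5.8986)/(0.0225*g^2 - 0.552*g + 3.3856)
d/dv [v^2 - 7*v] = 2*v - 7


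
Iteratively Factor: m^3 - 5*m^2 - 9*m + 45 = (m - 3)*(m^2 - 2*m - 15) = (m - 3)*(m + 3)*(m - 5)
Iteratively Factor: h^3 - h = (h - 1)*(h^2 + h) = h*(h - 1)*(h + 1)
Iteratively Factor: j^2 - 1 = (j - 1)*(j + 1)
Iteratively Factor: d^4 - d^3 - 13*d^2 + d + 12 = (d - 4)*(d^3 + 3*d^2 - d - 3) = (d - 4)*(d + 3)*(d^2 - 1) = (d - 4)*(d + 1)*(d + 3)*(d - 1)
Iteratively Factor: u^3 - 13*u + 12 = (u + 4)*(u^2 - 4*u + 3) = (u - 1)*(u + 4)*(u - 3)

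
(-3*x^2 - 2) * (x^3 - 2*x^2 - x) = -3*x^5 + 6*x^4 + x^3 + 4*x^2 + 2*x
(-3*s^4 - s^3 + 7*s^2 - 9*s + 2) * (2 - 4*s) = 12*s^5 - 2*s^4 - 30*s^3 + 50*s^2 - 26*s + 4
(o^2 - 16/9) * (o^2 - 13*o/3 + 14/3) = o^4 - 13*o^3/3 + 26*o^2/9 + 208*o/27 - 224/27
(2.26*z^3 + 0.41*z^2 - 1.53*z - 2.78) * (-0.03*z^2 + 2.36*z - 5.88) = -0.0678*z^5 + 5.3213*z^4 - 12.2753*z^3 - 5.9382*z^2 + 2.4356*z + 16.3464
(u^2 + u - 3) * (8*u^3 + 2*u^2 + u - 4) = 8*u^5 + 10*u^4 - 21*u^3 - 9*u^2 - 7*u + 12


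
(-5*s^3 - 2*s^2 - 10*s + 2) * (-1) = 5*s^3 + 2*s^2 + 10*s - 2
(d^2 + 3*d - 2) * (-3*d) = -3*d^3 - 9*d^2 + 6*d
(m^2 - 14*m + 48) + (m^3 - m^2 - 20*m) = m^3 - 34*m + 48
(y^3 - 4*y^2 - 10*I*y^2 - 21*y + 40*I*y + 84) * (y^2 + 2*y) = y^5 - 2*y^4 - 10*I*y^4 - 29*y^3 + 20*I*y^3 + 42*y^2 + 80*I*y^2 + 168*y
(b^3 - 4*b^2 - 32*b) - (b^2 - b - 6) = b^3 - 5*b^2 - 31*b + 6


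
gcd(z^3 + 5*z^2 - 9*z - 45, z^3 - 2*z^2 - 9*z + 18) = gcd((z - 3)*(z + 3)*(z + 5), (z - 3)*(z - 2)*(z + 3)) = z^2 - 9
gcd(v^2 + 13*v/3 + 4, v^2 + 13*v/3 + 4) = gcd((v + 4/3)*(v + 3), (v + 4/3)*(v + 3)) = v^2 + 13*v/3 + 4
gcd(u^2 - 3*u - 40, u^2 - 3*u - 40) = u^2 - 3*u - 40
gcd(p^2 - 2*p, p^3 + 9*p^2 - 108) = 1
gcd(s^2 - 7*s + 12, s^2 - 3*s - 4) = s - 4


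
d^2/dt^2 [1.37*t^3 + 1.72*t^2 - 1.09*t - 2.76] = 8.22*t + 3.44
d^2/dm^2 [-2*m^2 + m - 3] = -4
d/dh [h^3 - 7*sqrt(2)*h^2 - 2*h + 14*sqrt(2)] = 3*h^2 - 14*sqrt(2)*h - 2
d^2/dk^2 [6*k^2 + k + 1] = 12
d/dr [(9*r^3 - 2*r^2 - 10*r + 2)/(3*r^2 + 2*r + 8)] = (27*r^4 + 36*r^3 + 242*r^2 - 44*r - 84)/(9*r^4 + 12*r^3 + 52*r^2 + 32*r + 64)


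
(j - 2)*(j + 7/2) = j^2 + 3*j/2 - 7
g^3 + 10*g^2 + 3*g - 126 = (g - 3)*(g + 6)*(g + 7)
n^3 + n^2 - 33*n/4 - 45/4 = (n - 3)*(n + 3/2)*(n + 5/2)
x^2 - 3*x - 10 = (x - 5)*(x + 2)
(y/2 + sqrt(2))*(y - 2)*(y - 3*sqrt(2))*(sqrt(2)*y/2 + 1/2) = sqrt(2)*y^4/4 - sqrt(2)*y^3/2 - y^3/4 - 13*sqrt(2)*y^2/4 + y^2/2 - 3*y + 13*sqrt(2)*y/2 + 6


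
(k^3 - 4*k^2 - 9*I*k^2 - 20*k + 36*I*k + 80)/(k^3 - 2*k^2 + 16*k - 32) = (k^2 + k*(-4 - 5*I) + 20*I)/(k^2 + k*(-2 + 4*I) - 8*I)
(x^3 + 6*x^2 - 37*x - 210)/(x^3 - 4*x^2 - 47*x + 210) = (x + 5)/(x - 5)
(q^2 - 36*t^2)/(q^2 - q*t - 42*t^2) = (q - 6*t)/(q - 7*t)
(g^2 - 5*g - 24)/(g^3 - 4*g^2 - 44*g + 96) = (g + 3)/(g^2 + 4*g - 12)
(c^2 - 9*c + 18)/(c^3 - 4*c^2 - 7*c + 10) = (c^2 - 9*c + 18)/(c^3 - 4*c^2 - 7*c + 10)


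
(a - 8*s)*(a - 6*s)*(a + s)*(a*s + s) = a^4*s - 13*a^3*s^2 + a^3*s + 34*a^2*s^3 - 13*a^2*s^2 + 48*a*s^4 + 34*a*s^3 + 48*s^4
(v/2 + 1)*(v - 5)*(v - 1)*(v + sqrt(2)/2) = v^4/2 - 2*v^3 + sqrt(2)*v^3/4 - 7*v^2/2 - sqrt(2)*v^2 - 7*sqrt(2)*v/4 + 5*v + 5*sqrt(2)/2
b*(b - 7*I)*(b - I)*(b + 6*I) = b^4 - 2*I*b^3 + 41*b^2 - 42*I*b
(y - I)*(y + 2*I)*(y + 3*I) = y^3 + 4*I*y^2 - y + 6*I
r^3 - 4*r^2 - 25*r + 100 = (r - 5)*(r - 4)*(r + 5)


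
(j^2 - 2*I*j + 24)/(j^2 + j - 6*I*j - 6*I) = (j + 4*I)/(j + 1)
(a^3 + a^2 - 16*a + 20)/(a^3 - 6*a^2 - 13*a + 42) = (a^2 + 3*a - 10)/(a^2 - 4*a - 21)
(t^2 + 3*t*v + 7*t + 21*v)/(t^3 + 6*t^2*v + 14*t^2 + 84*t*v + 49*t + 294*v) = (t + 3*v)/(t^2 + 6*t*v + 7*t + 42*v)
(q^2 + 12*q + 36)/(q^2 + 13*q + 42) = (q + 6)/(q + 7)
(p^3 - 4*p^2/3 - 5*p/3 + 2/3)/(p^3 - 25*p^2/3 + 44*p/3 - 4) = (p + 1)/(p - 6)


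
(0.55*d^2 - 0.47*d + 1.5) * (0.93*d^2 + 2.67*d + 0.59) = 0.5115*d^4 + 1.0314*d^3 + 0.4646*d^2 + 3.7277*d + 0.885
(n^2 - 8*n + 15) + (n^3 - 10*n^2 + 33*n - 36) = n^3 - 9*n^2 + 25*n - 21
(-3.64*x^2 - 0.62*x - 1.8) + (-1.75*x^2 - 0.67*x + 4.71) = -5.39*x^2 - 1.29*x + 2.91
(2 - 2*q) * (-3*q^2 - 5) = 6*q^3 - 6*q^2 + 10*q - 10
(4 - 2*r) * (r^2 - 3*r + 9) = -2*r^3 + 10*r^2 - 30*r + 36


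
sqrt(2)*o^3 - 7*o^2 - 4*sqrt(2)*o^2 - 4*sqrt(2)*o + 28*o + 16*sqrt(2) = (o - 4)*(o - 4*sqrt(2))*(sqrt(2)*o + 1)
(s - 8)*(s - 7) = s^2 - 15*s + 56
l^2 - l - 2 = (l - 2)*(l + 1)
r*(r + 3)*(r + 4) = r^3 + 7*r^2 + 12*r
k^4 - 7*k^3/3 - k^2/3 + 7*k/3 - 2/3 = (k - 2)*(k - 1)*(k - 1/3)*(k + 1)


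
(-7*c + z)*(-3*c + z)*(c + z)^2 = 21*c^4 + 32*c^3*z + 2*c^2*z^2 - 8*c*z^3 + z^4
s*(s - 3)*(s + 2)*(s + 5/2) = s^4 + 3*s^3/2 - 17*s^2/2 - 15*s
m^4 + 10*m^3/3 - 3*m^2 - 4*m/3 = m*(m - 1)*(m + 1/3)*(m + 4)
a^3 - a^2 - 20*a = a*(a - 5)*(a + 4)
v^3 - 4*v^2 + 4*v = v*(v - 2)^2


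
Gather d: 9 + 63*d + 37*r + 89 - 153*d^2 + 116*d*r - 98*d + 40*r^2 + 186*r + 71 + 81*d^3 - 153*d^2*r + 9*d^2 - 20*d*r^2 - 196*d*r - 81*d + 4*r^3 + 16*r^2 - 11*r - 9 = 81*d^3 + d^2*(-153*r - 144) + d*(-20*r^2 - 80*r - 116) + 4*r^3 + 56*r^2 + 212*r + 160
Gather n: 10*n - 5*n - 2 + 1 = 5*n - 1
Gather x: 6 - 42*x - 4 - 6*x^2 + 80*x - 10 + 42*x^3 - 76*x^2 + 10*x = 42*x^3 - 82*x^2 + 48*x - 8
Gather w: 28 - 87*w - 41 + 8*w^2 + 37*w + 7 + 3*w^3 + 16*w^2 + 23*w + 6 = 3*w^3 + 24*w^2 - 27*w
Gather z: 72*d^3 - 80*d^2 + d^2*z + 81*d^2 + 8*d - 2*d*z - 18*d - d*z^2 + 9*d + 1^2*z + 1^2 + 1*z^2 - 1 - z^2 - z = 72*d^3 + d^2 - d*z^2 - d + z*(d^2 - 2*d)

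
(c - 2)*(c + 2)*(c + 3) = c^3 + 3*c^2 - 4*c - 12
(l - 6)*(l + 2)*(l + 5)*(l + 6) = l^4 + 7*l^3 - 26*l^2 - 252*l - 360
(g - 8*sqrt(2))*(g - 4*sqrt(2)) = g^2 - 12*sqrt(2)*g + 64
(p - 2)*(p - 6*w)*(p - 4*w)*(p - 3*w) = p^4 - 13*p^3*w - 2*p^3 + 54*p^2*w^2 + 26*p^2*w - 72*p*w^3 - 108*p*w^2 + 144*w^3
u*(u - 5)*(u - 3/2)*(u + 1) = u^4 - 11*u^3/2 + u^2 + 15*u/2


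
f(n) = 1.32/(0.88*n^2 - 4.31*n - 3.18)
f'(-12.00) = 0.00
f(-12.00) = 0.01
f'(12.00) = -0.00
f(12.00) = 0.02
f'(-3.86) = 0.02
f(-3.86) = 0.05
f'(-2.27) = 0.09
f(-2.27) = 0.12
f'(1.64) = 0.03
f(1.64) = -0.17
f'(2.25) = 0.01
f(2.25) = -0.16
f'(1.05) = 0.07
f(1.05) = -0.20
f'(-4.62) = 0.01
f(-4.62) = 0.04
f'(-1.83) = 0.17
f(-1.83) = 0.17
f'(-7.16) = 0.00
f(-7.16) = 0.02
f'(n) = 1.32*(4.31 - 1.76*n)/(0.88*n^2 - 4.31*n - 3.18)^2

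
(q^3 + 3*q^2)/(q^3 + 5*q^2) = (q + 3)/(q + 5)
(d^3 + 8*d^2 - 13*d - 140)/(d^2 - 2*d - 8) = (d^2 + 12*d + 35)/(d + 2)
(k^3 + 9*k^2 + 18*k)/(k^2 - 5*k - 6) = k*(k^2 + 9*k + 18)/(k^2 - 5*k - 6)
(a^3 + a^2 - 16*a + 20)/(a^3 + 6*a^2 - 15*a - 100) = (a^2 - 4*a + 4)/(a^2 + a - 20)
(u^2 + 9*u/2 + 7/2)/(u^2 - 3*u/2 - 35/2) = (u + 1)/(u - 5)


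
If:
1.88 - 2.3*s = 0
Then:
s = 0.82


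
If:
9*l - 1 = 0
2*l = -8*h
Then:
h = -1/36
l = 1/9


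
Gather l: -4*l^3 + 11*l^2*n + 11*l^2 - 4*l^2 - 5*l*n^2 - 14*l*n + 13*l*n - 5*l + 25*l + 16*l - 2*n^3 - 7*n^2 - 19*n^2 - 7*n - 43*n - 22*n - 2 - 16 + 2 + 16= -4*l^3 + l^2*(11*n + 7) + l*(-5*n^2 - n + 36) - 2*n^3 - 26*n^2 - 72*n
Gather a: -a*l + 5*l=-a*l + 5*l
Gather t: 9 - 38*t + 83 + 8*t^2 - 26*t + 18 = 8*t^2 - 64*t + 110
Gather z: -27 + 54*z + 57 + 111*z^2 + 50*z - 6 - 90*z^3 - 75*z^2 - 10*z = -90*z^3 + 36*z^2 + 94*z + 24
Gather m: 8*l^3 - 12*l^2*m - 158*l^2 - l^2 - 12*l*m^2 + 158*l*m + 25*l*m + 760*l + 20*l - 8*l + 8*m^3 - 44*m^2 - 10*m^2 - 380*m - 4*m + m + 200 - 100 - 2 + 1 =8*l^3 - 159*l^2 + 772*l + 8*m^3 + m^2*(-12*l - 54) + m*(-12*l^2 + 183*l - 383) + 99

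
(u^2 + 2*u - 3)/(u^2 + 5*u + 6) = (u - 1)/(u + 2)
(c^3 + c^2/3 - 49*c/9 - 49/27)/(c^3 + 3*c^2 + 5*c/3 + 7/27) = (3*c - 7)/(3*c + 1)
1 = 1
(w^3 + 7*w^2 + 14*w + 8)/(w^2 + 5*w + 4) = w + 2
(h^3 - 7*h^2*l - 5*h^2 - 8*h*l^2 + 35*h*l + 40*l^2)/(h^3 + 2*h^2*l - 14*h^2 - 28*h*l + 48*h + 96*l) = (h^3 - 7*h^2*l - 5*h^2 - 8*h*l^2 + 35*h*l + 40*l^2)/(h^3 + 2*h^2*l - 14*h^2 - 28*h*l + 48*h + 96*l)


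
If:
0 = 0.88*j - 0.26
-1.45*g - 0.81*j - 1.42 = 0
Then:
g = -1.14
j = 0.30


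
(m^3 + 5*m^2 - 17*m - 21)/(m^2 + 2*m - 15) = (m^2 + 8*m + 7)/(m + 5)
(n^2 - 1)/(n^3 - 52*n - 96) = (1 - n^2)/(-n^3 + 52*n + 96)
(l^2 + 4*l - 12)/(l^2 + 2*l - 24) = (l - 2)/(l - 4)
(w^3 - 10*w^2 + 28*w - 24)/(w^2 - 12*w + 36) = (w^2 - 4*w + 4)/(w - 6)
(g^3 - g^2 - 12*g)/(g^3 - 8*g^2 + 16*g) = (g + 3)/(g - 4)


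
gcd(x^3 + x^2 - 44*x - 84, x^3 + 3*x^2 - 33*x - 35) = 1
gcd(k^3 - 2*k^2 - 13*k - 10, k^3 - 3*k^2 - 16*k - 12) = k^2 + 3*k + 2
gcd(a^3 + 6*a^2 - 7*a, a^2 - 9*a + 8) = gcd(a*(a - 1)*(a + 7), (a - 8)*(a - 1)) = a - 1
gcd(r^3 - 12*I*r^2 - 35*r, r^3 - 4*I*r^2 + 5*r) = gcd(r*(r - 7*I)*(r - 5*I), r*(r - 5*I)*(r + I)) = r^2 - 5*I*r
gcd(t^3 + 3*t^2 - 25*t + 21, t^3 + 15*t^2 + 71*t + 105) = t + 7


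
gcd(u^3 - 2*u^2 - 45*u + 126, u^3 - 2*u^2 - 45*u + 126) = u^3 - 2*u^2 - 45*u + 126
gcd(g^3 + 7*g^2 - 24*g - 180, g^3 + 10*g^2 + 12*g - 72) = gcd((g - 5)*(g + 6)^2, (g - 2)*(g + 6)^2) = g^2 + 12*g + 36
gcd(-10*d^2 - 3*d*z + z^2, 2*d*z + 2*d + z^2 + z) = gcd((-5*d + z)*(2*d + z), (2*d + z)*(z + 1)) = 2*d + z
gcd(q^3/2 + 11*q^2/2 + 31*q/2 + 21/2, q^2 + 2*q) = 1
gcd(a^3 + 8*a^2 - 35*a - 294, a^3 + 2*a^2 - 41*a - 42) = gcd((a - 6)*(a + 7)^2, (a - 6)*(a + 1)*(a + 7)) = a^2 + a - 42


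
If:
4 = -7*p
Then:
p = -4/7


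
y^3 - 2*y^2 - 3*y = y*(y - 3)*(y + 1)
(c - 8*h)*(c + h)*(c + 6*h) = c^3 - c^2*h - 50*c*h^2 - 48*h^3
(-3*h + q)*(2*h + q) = -6*h^2 - h*q + q^2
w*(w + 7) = w^2 + 7*w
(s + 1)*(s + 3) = s^2 + 4*s + 3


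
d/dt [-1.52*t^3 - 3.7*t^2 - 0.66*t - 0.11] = -4.56*t^2 - 7.4*t - 0.66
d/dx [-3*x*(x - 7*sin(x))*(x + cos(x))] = 3*x*(x - 7*sin(x))*(sin(x) - 1) + 3*x*(x + cos(x))*(7*cos(x) - 1) - 3*(x - 7*sin(x))*(x + cos(x))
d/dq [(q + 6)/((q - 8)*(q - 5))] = (-q^2 - 12*q + 118)/(q^4 - 26*q^3 + 249*q^2 - 1040*q + 1600)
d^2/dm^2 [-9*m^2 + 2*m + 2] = -18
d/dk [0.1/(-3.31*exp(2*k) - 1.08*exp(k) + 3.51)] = (0.662*exp(k) + 0.108)*exp(k)/(3.31*exp(2*k) + 1.08*exp(k) - 3.51)^2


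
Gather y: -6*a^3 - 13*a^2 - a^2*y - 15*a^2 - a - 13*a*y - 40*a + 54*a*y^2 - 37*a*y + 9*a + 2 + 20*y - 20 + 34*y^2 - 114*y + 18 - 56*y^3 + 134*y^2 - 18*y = -6*a^3 - 28*a^2 - 32*a - 56*y^3 + y^2*(54*a + 168) + y*(-a^2 - 50*a - 112)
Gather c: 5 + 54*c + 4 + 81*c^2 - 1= 81*c^2 + 54*c + 8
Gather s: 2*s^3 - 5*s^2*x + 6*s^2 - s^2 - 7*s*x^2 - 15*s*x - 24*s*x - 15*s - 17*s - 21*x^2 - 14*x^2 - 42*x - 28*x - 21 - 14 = 2*s^3 + s^2*(5 - 5*x) + s*(-7*x^2 - 39*x - 32) - 35*x^2 - 70*x - 35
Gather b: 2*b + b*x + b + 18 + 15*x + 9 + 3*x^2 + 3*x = b*(x + 3) + 3*x^2 + 18*x + 27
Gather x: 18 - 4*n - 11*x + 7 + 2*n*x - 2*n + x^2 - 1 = -6*n + x^2 + x*(2*n - 11) + 24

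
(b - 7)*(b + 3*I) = b^2 - 7*b + 3*I*b - 21*I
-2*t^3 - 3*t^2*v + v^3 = (-2*t + v)*(t + v)^2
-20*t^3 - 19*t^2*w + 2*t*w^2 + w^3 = (-4*t + w)*(t + w)*(5*t + w)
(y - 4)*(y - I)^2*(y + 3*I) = y^4 - 4*y^3 + I*y^3 + 5*y^2 - 4*I*y^2 - 20*y - 3*I*y + 12*I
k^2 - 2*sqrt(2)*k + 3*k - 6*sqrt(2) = (k + 3)*(k - 2*sqrt(2))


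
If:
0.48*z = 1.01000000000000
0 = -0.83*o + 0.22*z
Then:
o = 0.56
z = 2.10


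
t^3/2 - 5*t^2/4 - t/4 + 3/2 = (t/2 + 1/2)*(t - 2)*(t - 3/2)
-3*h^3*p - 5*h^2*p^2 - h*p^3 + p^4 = p*(-3*h + p)*(h + p)^2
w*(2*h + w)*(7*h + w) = 14*h^2*w + 9*h*w^2 + w^3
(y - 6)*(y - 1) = y^2 - 7*y + 6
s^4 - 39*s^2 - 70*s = s*(s - 7)*(s + 2)*(s + 5)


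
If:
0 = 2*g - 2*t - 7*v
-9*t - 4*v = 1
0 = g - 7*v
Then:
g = -14/71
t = -7/71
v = -2/71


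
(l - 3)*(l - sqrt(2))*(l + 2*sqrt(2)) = l^3 - 3*l^2 + sqrt(2)*l^2 - 3*sqrt(2)*l - 4*l + 12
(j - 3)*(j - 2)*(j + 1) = j^3 - 4*j^2 + j + 6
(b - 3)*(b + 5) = b^2 + 2*b - 15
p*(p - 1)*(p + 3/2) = p^3 + p^2/2 - 3*p/2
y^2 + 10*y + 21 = (y + 3)*(y + 7)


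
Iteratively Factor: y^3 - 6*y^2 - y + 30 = (y + 2)*(y^2 - 8*y + 15) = (y - 3)*(y + 2)*(y - 5)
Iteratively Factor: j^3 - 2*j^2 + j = (j - 1)*(j^2 - j) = (j - 1)^2*(j)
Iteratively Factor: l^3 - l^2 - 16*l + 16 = (l - 1)*(l^2 - 16) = (l - 4)*(l - 1)*(l + 4)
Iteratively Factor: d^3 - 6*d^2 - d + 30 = (d - 3)*(d^2 - 3*d - 10) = (d - 3)*(d + 2)*(d - 5)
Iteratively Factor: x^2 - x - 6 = (x - 3)*(x + 2)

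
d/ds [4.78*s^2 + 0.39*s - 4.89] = 9.56*s + 0.39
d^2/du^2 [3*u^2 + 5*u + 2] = 6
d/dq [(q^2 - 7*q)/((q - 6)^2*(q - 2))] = (-q^3 + 8*q^2 + 10*q - 84)/(q^5 - 22*q^4 + 184*q^3 - 720*q^2 + 1296*q - 864)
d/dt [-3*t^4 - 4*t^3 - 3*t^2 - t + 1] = -12*t^3 - 12*t^2 - 6*t - 1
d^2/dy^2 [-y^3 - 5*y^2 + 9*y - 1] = -6*y - 10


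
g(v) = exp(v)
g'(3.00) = 20.09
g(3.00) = 20.09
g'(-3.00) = 0.05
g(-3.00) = 0.05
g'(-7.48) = 0.00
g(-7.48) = 0.00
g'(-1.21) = 0.30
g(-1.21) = 0.30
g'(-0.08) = 0.92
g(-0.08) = 0.92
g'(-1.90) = 0.15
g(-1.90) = 0.15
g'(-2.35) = 0.10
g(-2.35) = 0.10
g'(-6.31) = 0.00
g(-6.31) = 0.00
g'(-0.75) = 0.47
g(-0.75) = 0.47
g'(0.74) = 2.10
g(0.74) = 2.10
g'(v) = exp(v)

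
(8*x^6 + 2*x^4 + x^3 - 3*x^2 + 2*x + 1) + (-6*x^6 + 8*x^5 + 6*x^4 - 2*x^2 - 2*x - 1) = 2*x^6 + 8*x^5 + 8*x^4 + x^3 - 5*x^2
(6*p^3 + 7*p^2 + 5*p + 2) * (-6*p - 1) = -36*p^4 - 48*p^3 - 37*p^2 - 17*p - 2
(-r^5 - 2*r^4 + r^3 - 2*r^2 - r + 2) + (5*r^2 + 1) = -r^5 - 2*r^4 + r^3 + 3*r^2 - r + 3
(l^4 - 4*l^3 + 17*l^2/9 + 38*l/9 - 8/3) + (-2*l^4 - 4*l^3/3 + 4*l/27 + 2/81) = -l^4 - 16*l^3/3 + 17*l^2/9 + 118*l/27 - 214/81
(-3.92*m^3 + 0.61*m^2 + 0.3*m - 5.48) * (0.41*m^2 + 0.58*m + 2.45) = -1.6072*m^5 - 2.0235*m^4 - 9.1272*m^3 - 0.5783*m^2 - 2.4434*m - 13.426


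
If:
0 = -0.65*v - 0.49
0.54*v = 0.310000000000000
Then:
No Solution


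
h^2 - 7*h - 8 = (h - 8)*(h + 1)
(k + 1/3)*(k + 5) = k^2 + 16*k/3 + 5/3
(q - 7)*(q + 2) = q^2 - 5*q - 14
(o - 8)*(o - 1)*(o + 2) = o^3 - 7*o^2 - 10*o + 16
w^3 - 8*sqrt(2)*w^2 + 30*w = w*(w - 5*sqrt(2))*(w - 3*sqrt(2))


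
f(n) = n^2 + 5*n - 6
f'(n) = 2*n + 5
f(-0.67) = -8.90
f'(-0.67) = 3.66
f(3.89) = 28.58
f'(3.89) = 12.78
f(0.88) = -0.83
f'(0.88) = 6.76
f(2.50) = 12.75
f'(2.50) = 10.00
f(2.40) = 11.76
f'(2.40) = 9.80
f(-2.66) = -12.22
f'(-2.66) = -0.32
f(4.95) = 43.25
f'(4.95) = 14.90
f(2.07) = 8.63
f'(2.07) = 9.14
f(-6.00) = 0.00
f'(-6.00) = -7.00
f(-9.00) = 30.00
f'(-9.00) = -13.00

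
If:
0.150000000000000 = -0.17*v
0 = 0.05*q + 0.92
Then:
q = -18.40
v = -0.88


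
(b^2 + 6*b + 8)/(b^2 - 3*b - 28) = (b + 2)/(b - 7)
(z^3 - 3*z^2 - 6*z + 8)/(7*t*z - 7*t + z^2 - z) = (z^2 - 2*z - 8)/(7*t + z)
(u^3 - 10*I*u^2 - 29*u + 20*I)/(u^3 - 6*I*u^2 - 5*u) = (u - 4*I)/u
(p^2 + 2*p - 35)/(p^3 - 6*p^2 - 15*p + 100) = (p + 7)/(p^2 - p - 20)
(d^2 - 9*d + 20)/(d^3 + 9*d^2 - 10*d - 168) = (d - 5)/(d^2 + 13*d + 42)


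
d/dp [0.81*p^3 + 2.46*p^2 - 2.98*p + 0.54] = 2.43*p^2 + 4.92*p - 2.98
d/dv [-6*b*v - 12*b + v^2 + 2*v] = -6*b + 2*v + 2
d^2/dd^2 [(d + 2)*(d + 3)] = 2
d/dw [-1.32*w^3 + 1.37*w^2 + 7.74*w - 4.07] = -3.96*w^2 + 2.74*w + 7.74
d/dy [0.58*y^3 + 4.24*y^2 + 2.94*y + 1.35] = 1.74*y^2 + 8.48*y + 2.94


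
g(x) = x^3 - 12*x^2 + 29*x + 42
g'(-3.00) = 128.00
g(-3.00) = -180.00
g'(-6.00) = 281.00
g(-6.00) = -780.00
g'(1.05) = 7.11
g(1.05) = 60.38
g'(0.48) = 18.17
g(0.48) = 53.27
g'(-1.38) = 67.83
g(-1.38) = -23.50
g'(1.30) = 2.87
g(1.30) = 61.62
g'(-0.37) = 38.29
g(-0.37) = 29.58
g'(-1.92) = 86.14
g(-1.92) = -64.99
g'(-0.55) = 43.11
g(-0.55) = 22.25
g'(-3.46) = 147.95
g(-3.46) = -243.42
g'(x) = 3*x^2 - 24*x + 29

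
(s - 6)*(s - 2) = s^2 - 8*s + 12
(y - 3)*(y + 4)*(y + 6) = y^3 + 7*y^2 - 6*y - 72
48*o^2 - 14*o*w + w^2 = (-8*o + w)*(-6*o + w)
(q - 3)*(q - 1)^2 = q^3 - 5*q^2 + 7*q - 3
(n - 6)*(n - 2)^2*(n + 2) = n^4 - 8*n^3 + 8*n^2 + 32*n - 48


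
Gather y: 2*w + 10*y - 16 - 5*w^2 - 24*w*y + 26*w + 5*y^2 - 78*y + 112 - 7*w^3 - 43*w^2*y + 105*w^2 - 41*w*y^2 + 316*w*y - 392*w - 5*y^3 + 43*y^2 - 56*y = -7*w^3 + 100*w^2 - 364*w - 5*y^3 + y^2*(48 - 41*w) + y*(-43*w^2 + 292*w - 124) + 96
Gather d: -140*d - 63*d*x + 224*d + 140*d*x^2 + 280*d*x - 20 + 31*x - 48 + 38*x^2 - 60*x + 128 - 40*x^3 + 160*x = d*(140*x^2 + 217*x + 84) - 40*x^3 + 38*x^2 + 131*x + 60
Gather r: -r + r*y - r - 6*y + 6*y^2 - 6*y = r*(y - 2) + 6*y^2 - 12*y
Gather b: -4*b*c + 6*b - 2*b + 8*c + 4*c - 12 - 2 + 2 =b*(4 - 4*c) + 12*c - 12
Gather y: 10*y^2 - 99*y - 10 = 10*y^2 - 99*y - 10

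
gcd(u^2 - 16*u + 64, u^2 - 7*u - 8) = u - 8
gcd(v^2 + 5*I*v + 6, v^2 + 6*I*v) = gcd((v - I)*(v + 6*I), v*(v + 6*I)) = v + 6*I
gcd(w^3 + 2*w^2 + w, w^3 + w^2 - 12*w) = w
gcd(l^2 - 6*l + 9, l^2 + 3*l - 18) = l - 3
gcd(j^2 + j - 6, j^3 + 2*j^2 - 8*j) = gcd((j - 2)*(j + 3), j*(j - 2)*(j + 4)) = j - 2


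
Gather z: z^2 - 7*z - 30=z^2 - 7*z - 30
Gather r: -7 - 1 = -8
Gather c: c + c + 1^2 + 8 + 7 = 2*c + 16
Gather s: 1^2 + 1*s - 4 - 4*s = -3*s - 3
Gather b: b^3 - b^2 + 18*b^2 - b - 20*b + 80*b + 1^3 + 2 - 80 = b^3 + 17*b^2 + 59*b - 77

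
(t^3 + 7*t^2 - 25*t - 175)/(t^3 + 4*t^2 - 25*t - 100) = (t + 7)/(t + 4)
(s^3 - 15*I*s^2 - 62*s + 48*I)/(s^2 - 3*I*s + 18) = (s^2 - 9*I*s - 8)/(s + 3*I)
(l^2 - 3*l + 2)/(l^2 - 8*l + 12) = (l - 1)/(l - 6)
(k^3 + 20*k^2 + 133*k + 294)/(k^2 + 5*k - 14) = (k^2 + 13*k + 42)/(k - 2)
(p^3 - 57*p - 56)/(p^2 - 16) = (p^3 - 57*p - 56)/(p^2 - 16)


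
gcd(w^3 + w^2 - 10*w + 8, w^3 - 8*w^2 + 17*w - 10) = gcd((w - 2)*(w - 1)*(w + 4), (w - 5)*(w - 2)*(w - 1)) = w^2 - 3*w + 2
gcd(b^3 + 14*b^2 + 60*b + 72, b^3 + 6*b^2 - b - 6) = b + 6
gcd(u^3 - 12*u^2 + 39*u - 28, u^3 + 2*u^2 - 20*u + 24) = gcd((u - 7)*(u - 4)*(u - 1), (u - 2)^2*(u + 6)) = 1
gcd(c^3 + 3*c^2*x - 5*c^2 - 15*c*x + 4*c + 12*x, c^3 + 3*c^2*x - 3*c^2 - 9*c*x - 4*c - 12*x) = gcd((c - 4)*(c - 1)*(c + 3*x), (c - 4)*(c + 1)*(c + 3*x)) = c^2 + 3*c*x - 4*c - 12*x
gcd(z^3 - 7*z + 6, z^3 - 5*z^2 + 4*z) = z - 1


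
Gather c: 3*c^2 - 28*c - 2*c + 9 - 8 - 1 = 3*c^2 - 30*c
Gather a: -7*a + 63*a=56*a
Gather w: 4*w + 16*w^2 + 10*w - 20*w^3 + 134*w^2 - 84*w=-20*w^3 + 150*w^2 - 70*w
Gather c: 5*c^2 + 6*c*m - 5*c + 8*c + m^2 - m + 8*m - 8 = 5*c^2 + c*(6*m + 3) + m^2 + 7*m - 8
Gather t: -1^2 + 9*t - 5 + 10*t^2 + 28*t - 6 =10*t^2 + 37*t - 12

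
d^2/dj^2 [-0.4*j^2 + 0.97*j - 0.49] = -0.800000000000000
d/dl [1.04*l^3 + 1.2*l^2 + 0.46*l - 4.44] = 3.12*l^2 + 2.4*l + 0.46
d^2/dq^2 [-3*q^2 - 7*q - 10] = -6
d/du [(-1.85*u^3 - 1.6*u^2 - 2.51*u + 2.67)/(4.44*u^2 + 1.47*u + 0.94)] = (-8.21400000000001*u^4 - 5.439*u^3 + 3.5754*u^2 - 26.7176*u - 6.2843)/(19.7136*u^4 + 13.0536*u^3 + 10.5081*u^2 + 2.7636*u + 0.8836)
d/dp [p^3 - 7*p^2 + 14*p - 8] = 3*p^2 - 14*p + 14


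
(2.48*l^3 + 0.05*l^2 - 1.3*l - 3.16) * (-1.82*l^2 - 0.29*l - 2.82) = -4.5136*l^5 - 0.8102*l^4 - 4.6421*l^3 + 5.9872*l^2 + 4.5824*l + 8.9112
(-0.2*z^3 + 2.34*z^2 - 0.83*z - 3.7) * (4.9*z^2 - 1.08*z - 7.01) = -0.98*z^5 + 11.682*z^4 - 5.1922*z^3 - 33.637*z^2 + 9.8143*z + 25.937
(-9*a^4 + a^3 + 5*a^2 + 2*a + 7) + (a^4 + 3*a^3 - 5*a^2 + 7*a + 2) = -8*a^4 + 4*a^3 + 9*a + 9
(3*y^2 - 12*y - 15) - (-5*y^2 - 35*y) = 8*y^2 + 23*y - 15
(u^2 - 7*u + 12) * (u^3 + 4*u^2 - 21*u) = u^5 - 3*u^4 - 37*u^3 + 195*u^2 - 252*u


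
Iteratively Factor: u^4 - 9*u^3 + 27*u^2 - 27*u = (u - 3)*(u^3 - 6*u^2 + 9*u) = u*(u - 3)*(u^2 - 6*u + 9) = u*(u - 3)^2*(u - 3)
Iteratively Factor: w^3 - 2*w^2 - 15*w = (w - 5)*(w^2 + 3*w) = w*(w - 5)*(w + 3)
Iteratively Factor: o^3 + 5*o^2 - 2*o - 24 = (o - 2)*(o^2 + 7*o + 12) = (o - 2)*(o + 3)*(o + 4)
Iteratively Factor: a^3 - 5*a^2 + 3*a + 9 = (a - 3)*(a^2 - 2*a - 3) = (a - 3)*(a + 1)*(a - 3)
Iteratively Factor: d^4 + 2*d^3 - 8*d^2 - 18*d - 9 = (d - 3)*(d^3 + 5*d^2 + 7*d + 3) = (d - 3)*(d + 3)*(d^2 + 2*d + 1) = (d - 3)*(d + 1)*(d + 3)*(d + 1)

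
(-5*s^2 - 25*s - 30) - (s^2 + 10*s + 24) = -6*s^2 - 35*s - 54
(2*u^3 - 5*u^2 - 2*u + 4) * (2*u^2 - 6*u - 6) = 4*u^5 - 22*u^4 + 14*u^3 + 50*u^2 - 12*u - 24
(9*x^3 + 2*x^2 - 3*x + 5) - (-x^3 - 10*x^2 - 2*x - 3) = 10*x^3 + 12*x^2 - x + 8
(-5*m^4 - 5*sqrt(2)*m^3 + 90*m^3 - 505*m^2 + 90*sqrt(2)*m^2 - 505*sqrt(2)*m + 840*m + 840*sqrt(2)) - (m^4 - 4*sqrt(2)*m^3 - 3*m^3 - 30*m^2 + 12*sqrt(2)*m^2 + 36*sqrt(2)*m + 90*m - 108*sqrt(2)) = -6*m^4 - sqrt(2)*m^3 + 93*m^3 - 475*m^2 + 78*sqrt(2)*m^2 - 541*sqrt(2)*m + 750*m + 948*sqrt(2)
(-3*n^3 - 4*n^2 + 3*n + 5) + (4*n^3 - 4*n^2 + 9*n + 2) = n^3 - 8*n^2 + 12*n + 7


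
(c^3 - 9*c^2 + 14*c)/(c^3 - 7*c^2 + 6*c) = (c^2 - 9*c + 14)/(c^2 - 7*c + 6)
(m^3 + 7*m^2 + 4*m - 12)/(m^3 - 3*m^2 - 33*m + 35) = (m^2 + 8*m + 12)/(m^2 - 2*m - 35)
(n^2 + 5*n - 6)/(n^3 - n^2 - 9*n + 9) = (n + 6)/(n^2 - 9)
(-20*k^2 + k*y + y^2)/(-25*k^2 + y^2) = (-4*k + y)/(-5*k + y)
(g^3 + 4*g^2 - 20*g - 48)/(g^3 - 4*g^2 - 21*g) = (-g^3 - 4*g^2 + 20*g + 48)/(g*(-g^2 + 4*g + 21))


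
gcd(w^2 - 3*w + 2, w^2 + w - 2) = w - 1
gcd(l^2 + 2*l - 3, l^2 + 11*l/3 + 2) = l + 3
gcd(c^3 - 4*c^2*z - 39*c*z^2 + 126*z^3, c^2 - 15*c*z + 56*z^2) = -c + 7*z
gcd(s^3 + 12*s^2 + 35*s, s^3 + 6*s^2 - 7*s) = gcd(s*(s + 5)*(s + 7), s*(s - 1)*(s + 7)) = s^2 + 7*s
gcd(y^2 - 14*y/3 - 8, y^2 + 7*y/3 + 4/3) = y + 4/3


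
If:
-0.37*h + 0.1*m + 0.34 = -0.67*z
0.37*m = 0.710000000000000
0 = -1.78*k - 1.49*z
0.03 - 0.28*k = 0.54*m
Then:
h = 9.21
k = -3.59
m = 1.92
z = 4.29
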